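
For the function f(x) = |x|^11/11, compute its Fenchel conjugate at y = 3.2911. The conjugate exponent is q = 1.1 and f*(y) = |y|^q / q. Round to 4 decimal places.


The conjugate exponent q satisfies 1/p + 1/q = 1.
p = 11, so q = 11/(11 - 1) = 1.1
|y|^q = 3.2911^1.1 = 3.7074
f*(3.2911) = 3.7074 / 1.1 = 3.3704


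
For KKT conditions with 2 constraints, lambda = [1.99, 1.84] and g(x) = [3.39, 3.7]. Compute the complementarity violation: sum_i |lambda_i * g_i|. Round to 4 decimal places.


KKT complementary slackness check:
lambda_1 * g_1 = 1.99 * 3.39 = 6.7461
lambda_2 * g_2 = 1.84 * 3.7 = 6.808
Total violation = 6.7461 + 6.808 = 13.5541


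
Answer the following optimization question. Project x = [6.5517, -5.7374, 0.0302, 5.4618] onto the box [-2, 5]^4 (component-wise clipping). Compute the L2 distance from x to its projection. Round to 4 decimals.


Project each component onto [-2, 5].
clip(6.5517) = 5.0, clip(-5.7374) = -2.0, clip(0.0302) = 0.0302, clip(5.4618) = 5.0
Projection = [5.0, -2.0, 0.0302, 5.0]
Squared diffs: [2.4078, 13.9682, 0.0, 0.2133]
Distance = sqrt(16.5893) = 4.073


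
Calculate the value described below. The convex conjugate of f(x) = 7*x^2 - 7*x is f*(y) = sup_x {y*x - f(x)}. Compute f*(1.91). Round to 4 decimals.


f*(y) = sup_x {y*x - a*x^2 - b*x} = sup_x {(y-b)*x - a*x^2}
FOC: (y - b) - 2a*x = 0 => x* = (y - b)/(2a)
x* = (1.91 + 7)/(2*7) = 0.6364
f*(1.91) = (y-b)^2/(4a) = (1.91 + 7)^2/(4*7)
= 79.3881/28 = 2.8353


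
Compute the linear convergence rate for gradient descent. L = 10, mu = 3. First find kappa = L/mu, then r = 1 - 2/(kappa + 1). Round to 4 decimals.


Step 1: Compute the condition number.
kappa = L/mu = 10/3 = 3.3333
Step 2: Compute the convergence rate.
r = 1 - 2/(kappa + 1) = 1 - 2*mu/(L + mu) = (L - mu)/(L + mu) = 7/13 = 0.5385


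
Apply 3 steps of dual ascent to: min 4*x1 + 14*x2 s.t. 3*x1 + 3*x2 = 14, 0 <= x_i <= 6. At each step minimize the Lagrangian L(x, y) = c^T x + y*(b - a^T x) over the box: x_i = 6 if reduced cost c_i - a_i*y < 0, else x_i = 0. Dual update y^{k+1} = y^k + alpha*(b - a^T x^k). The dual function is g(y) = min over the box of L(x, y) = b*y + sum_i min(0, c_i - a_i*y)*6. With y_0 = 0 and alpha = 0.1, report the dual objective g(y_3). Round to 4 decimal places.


Dual ascent for LP: min 4*x1 + 14*x2, 3*x1 + 3*x2 = 14, 0 <= x_i <= 6
Step 1: y^k = 0.0, reduced costs: (4.0, 14.0)
  x^k = (0.0, 0.0), subgradient = b - a^T x = 14.0
  y^{k+1} = 0.0 + 0.1*14.0 = 1.4
Step 2: y^k = 1.4, reduced costs: (-0.2, 9.8)
  x^k = (6.0, 0.0), subgradient = b - a^T x = -4.0
  y^{k+1} = 1.4 + 0.1*-4.0 = 1.0
Step 3: y^k = 1.0, reduced costs: (1.0, 11.0)
  x^k = (0.0, 0.0), subgradient = b - a^T x = 14.0
  y^{k+1} = 1.0 + 0.1*14.0 = 2.4
Dual objective at y_3 = 2.4: reduced costs (-3.2, 6.8), box minimizer x = (6.0, 0.0)
g(y_3) = b*y + (c1 - a1*y)*x1 + (c2 - a2*y)*x2 = 14*2.4 + (-3.2)*6.0 + 6.8*0.0 = 33.6 - 19.2 + 0.0 = 14.4


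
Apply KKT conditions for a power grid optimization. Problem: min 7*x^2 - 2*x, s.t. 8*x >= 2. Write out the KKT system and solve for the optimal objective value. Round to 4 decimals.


Step 1: Try lambda = 0 (constraint inactive).
x_unc = 2/(2*7) = 0.1429
Check: 8*0.1429 = 1.1432 < 2 -- violated!
Step 2: Constraint must be active: 8*x = 2
x* = 2/8 = 0.25
lambda = (2*7*0.25 - 2)/8 = 0.1875
Step 3: Compute optimal value.
f(x*) = 7*0.25^2 - 2*0.25 = -0.0625


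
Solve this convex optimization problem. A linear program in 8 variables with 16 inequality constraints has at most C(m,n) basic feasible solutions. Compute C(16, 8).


Each vertex corresponds to some choice of n active constraints out of m, so the number of vertices is at most C(m, n) = m! / (n!(m-n)!).
m = 16, n = 8
Numerator: 16 * 15 * 14 * 13 * 12 * 11 * 10 * 9
Denominator: 8! = 40320
C(16, 8) = 12870


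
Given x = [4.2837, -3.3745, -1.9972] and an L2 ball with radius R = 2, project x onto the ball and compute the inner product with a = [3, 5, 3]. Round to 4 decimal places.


Step 1: Compute ||x|| (intermediates to 6 decimals).
||x|| = sqrt(4.2837^2 + (-3.3745)^2 + (-1.9972)^2) = 5.807421
Step 2: Project.
Since ||x|| > R, scale = R/||x|| = 2/5.807421 = 0.344387, proj(x) = scale * x
proj(x) = [1.475251, -1.162134, -0.68781]
Step 3: Dot product.
a^T * proj(x) = 3*1.475251 + 5*(-1.162134) + 3*(-0.68781) = -3.4483


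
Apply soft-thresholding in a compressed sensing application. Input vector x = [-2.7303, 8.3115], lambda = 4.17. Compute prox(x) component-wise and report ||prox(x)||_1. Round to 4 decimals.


Soft-thresholding with lambda = 4.17:
prox(-2.7303) = sign(-2.7303)*max(|-2.7303| - 4.17, 0) = 0.0
prox(8.3115) = sign(8.3115)*max(|8.3115| - 4.17, 0) = 4.1415
prox(x) = [0.0, 4.1415]
||prox(x)||_1 = 0.0 + 4.1415 = 4.1415


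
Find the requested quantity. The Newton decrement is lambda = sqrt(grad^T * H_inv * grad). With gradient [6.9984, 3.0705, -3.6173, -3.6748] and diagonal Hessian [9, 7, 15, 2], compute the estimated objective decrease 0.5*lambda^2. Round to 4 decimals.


Step 1: H is diagonal, so H^(-1) * g = [0.7776, 0.4386, -0.2412, -1.8374].
Step 2: g^T H^(-1) g = sum_i g_i^2 / H_ii
  = (6.9984)^2/9 + (3.0705)^2/7 + (-3.6173)^2/15 + (-3.6748)^2/2
  = 5.442 + 1.3469 + 0.8723 + 6.7521 = 14.4132
Step 3: Objective decrease = 0.5 * g^T H^(-1) g = 7.2066


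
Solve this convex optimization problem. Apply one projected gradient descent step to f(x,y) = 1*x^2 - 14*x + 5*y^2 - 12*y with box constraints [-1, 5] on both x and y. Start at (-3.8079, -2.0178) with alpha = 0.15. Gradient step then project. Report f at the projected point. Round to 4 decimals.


Step 1: Compute gradient at (-3.8079, -2.0178).
grad_x = 2*1*-3.8079 - 14 = -21.6158
grad_y = 2*5*-2.0178 - 12 = -32.178
Step 2: Gradient step.
x_raw = -3.8079 - 0.15*-21.6158 = -0.5655
y_raw = -2.0178 - 0.15*-32.178 = 2.8089
Step 3: Project onto [-1, 5].
x_proj = clip(-0.5655) = -0.5655
y_proj = clip(2.8089) = 2.8089
Step 4: Evaluate f.
f(-0.5655, 2.8089) = 13.98


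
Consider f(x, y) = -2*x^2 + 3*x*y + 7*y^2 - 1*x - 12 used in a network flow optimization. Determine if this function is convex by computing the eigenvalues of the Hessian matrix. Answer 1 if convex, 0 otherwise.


The Hessian of f(x,y) = -2*x^2 + 3*x*y + 7*y^2 - 1*x - 12 is:
H = [[-4, 3], [3, 14]]
Trace = -4 + 14 = 10
Determinant = -4*14 - (3)^2 = -65
Discriminant = (10)^2 - 4*-65 = 360.0
Eigenvalues: lambda_1 = -4.4868, lambda_2 = 14.4868
The function is not convex.

0


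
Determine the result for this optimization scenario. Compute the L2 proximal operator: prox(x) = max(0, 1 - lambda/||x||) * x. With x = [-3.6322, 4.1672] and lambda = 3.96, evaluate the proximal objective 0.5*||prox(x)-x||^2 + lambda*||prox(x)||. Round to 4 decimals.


Step 1: Compute ||x||.
||x|| = 5.528
Step 2: Compute scaling factor.
scale = max(0, 1 - 3.96/5.528) = 0.2836
Step 3: prox(x) = [-1.0302, 1.182]
||prox(x)|| = 1.568
Step 4: Proximal objective.
0.5*||prox-x||^2 = 7.8408
lambda*||prox|| = 6.2093
Total = 14.05


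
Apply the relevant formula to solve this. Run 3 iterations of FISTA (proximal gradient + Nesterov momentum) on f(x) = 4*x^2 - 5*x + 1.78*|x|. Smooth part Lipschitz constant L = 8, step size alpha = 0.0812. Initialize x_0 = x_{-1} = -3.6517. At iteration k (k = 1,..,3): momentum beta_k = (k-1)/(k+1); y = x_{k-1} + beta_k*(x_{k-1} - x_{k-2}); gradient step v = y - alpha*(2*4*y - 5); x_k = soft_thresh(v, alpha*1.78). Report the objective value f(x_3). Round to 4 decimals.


FISTA on f(x) = 4*x^2 - 5*x + 1.78*|x|
L = 8, alpha = 0.0812
Iteration 1: beta = 0.0, y = -3.6517 + 0.0*(-3.6517 + 3.6517) = -3.6517
  grad(y) = -34.2136, v = y - alpha*grad = -0.8736
  prox(v) = soft_thresh(-0.8736, 0.1445) = -0.729
Iteration 2: beta = 0.3333, y = -0.729 + 0.3333*(-0.729 + 3.6517) = 0.2452
  grad(y) = -3.0383, v = y - alpha*grad = 0.4919
  prox(v) = soft_thresh(0.4919, 0.1445) = 0.3474
Iteration 3: beta = 0.5, y = 0.3474 + 0.5*(0.3474 + 0.729) = 0.8856
  grad(y) = 2.0847, v = y - alpha*grad = 0.7163
  prox(v) = soft_thresh(0.7163, 0.1445) = 0.5718
f(x_3) = 4*0.5718^2 - 5*0.5718 + 1.78*|0.5718| = -0.5334


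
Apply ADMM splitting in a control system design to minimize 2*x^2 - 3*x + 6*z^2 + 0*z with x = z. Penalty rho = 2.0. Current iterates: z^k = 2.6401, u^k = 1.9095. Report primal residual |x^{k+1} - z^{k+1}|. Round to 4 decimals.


ADMM iteration with rho = 2.0, z^k = 2.6401, u^k = 1.9095
Step 1: x-update.
Minimize 2*x^2 - 3*x + (2.0/2)*(x - 2.6401 + 1.9095)^2
FOC: (2*2 + 2.0)*x = 3 + 2.0*(2.6401 - 1.9095)
x^{k+1} = 0.7435
Step 2: z-update.
Minimize 6*z^2 + 0*z + (2.0/2)*(0.7435 - z + 1.9095)^2
FOC: (2*6 + 2.0)*z = 0 + 2.0*(0.7435 + 1.9095)
z^{k+1} = 0.379
Step 3: u-update.
u^{k+1} = 1.9095 + 0.7435 - 0.379 = 2.274
Step 4: Primal residual = |0.7435 - 0.379| = 0.3645


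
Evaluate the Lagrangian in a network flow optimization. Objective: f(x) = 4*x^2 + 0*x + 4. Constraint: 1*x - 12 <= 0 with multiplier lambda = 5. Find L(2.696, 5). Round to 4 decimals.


Step 1: Evaluate f(x).
f(2.696) = 4*2.696^2 + 0*2.696 + 4 = 33.0737
Step 2: Evaluate g(x).
g(2.696) = 1*2.696 - 12 = -9.304
Step 3: Compute Lagrangian.
L = 33.0737 + 5*-9.304 = -13.4463


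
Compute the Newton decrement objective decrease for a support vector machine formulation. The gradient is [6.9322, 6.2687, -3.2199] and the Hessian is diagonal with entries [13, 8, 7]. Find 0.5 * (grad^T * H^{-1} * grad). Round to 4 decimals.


Step 1: H is diagonal, so H^(-1) * g = [0.5332, 0.7836, -0.46].
Step 2: g^T H^(-1) g = sum_i g_i^2 / H_ii
  = (6.9322)^2/13 + (6.2687)^2/8 + (-3.2199)^2/7
  = 3.6966 + 4.9121 + 1.4811 = 10.0898
Step 3: Objective decrease = 0.5 * g^T H^(-1) g = 5.0449


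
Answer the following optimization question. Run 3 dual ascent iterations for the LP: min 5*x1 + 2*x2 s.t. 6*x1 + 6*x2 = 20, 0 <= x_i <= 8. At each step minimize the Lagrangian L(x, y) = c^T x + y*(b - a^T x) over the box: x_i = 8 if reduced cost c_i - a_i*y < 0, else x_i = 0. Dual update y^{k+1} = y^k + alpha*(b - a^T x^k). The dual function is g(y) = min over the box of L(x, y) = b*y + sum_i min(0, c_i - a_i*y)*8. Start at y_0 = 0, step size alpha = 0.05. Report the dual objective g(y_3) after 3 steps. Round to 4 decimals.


Dual ascent for LP: min 5*x1 + 2*x2, 6*x1 + 6*x2 = 20, 0 <= x_i <= 8
Step 1: y^k = 0.0, reduced costs: (5.0, 2.0)
  x^k = (0.0, 0.0), subgradient = b - a^T x = 20.0
  y^{k+1} = 0.0 + 0.05*20.0 = 1.0
Step 2: y^k = 1.0, reduced costs: (-1.0, -4.0)
  x^k = (8.0, 8.0), subgradient = b - a^T x = -76.0
  y^{k+1} = 1.0 + 0.05*-76.0 = -2.8
Step 3: y^k = -2.8, reduced costs: (21.8, 18.8)
  x^k = (0.0, 0.0), subgradient = b - a^T x = 20.0
  y^{k+1} = -2.8 + 0.05*20.0 = -1.8
Dual objective at y_3 = -1.8: reduced costs (15.8, 12.8), box minimizer x = (0.0, 0.0)
g(y_3) = b*y + (c1 - a1*y)*x1 + (c2 - a2*y)*x2 = 20*(-1.8) + 15.8*0.0 + 12.8*0.0 = -36.0 + 0.0 + 0.0 = -36.0


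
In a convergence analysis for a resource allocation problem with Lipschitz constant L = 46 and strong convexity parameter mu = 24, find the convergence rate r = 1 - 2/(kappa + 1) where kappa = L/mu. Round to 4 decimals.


Step 1: Compute the condition number.
kappa = L/mu = 46/24 = 1.9167
Step 2: Compute the convergence rate.
r = 1 - 2/(kappa + 1) = 1 - 2*mu/(L + mu) = (L - mu)/(L + mu) = 22/70 = 0.3143


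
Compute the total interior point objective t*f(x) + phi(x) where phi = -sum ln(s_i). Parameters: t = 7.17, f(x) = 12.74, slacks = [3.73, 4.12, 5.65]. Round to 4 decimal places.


Step 1: Compute log-barrier.
ln values: [1.3164, 1.4159, 1.7317]
phi = -(1.3164 + 1.4159 + 1.7317) = -4.4639
Step 2: Compute augmented objective.
t*f(x) = 7.17*12.74 = 91.3458
Total = 91.3458 - 4.4639 = 86.8819


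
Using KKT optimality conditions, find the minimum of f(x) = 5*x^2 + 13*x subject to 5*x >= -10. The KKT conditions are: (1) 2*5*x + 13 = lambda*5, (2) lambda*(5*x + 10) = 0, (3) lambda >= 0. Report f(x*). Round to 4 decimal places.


Step 1: Try lambda = 0 (constraint inactive).
Stationarity: 2*5*x + 13 = 0
x* = -13/(2*5) = -1.3
Check constraint: 5*-1.3 = -6.5 >= -10 -- satisfied.
Step 2: Compute optimal value.
f(x*) = 5*(-1.3)^2 + 13*(-1.3) = -8.45


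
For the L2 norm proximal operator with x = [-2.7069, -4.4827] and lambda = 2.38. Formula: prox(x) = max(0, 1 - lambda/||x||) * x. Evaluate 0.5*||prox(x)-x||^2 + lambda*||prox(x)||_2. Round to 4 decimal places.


Step 1: Compute ||x||.
||x|| = 5.2366
Step 2: Compute scaling factor.
scale = max(0, 1 - 2.38/5.2366) = 0.5455
Step 3: prox(x) = [-1.4766, -2.4453]
||prox(x)|| = 2.8566
Step 4: Proximal objective.
0.5*||prox-x||^2 = 2.8322
lambda*||prox|| = 6.7987
Total = 9.6309


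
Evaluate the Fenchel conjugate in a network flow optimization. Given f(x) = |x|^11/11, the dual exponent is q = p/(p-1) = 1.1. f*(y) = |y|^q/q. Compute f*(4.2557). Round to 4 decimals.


The conjugate exponent q satisfies 1/p + 1/q = 1.
p = 11, so q = 11/(11 - 1) = 1.1
|y|^q = 4.2557^1.1 = 4.9189
f*(4.2557) = 4.9189 / 1.1 = 4.4717


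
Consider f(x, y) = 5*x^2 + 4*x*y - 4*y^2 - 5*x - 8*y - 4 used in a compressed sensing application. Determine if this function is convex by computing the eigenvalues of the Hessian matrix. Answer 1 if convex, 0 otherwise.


The Hessian of f(x,y) = 5*x^2 + 4*x*y - 4*y^2 - 5*x - 8*y - 4 is:
H = [[10, 4], [4, -8]]
Trace = 10 - 8 = 2
Determinant = 10*-8 - (4)^2 = -96
Discriminant = (2)^2 - 4*-96 = 388.0
Eigenvalues: lambda_1 = -8.8489, lambda_2 = 10.8489
The function is not convex.

0


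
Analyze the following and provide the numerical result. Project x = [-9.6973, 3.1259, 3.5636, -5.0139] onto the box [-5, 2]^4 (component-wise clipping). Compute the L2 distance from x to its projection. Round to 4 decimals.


Project each component onto [-5, 2].
clip(-9.6973) = -5.0, clip(3.1259) = 2.0, clip(3.5636) = 2.0, clip(-5.0139) = -5.0
Projection = [-5.0, 2.0, 2.0, -5.0]
Squared diffs: [22.0646, 1.2677, 2.4448, 0.0002]
Distance = sqrt(25.7773) = 5.0771


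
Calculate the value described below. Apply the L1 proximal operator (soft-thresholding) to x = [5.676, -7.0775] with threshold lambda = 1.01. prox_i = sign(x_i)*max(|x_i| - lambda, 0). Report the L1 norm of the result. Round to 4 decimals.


Soft-thresholding with lambda = 1.01:
prox(5.676) = sign(5.676)*max(|5.676| - 1.01, 0) = 4.666
prox(-7.0775) = sign(-7.0775)*max(|-7.0775| - 1.01, 0) = -6.0675
prox(x) = [4.666, -6.0675]
||prox(x)||_1 = 4.666 + 6.0675 = 10.7335


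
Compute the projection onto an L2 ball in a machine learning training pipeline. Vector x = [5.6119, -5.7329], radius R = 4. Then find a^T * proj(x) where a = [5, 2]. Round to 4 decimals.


Step 1: Compute ||x|| (intermediates to 6 decimals).
||x|| = sqrt(5.6119^2 + (-5.7329)^2) = 8.022441
Step 2: Project.
Since ||x|| > R, scale = R/||x|| = 4/8.022441 = 0.498601, proj(x) = scale * x
proj(x) = [2.798099, -2.85843]
Step 3: Dot product.
a^T * proj(x) = 5*2.798099 + 2*(-2.85843) = 8.2736


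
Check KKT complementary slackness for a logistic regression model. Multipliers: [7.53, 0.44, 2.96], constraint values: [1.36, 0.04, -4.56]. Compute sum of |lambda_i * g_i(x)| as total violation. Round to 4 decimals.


KKT complementary slackness check:
lambda_1 * g_1 = 7.53 * 1.36 = 10.2408
lambda_2 * g_2 = 0.44 * 0.04 = 0.0176
lambda_3 * g_3 = 2.96 * -4.56 = -13.4976
Total violation = 10.2408 + 0.0176 + 13.4976 = 23.756


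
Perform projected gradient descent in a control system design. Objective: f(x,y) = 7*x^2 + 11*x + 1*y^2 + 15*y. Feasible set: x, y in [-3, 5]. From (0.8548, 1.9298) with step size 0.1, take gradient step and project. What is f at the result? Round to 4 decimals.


Step 1: Compute gradient at (0.8548, 1.9298).
grad_x = 2*7*0.8548 + 11 = 22.9672
grad_y = 2*1*1.9298 + 15 = 18.8596
Step 2: Gradient step.
x_raw = 0.8548 - 0.1*22.9672 = -1.4419
y_raw = 1.9298 - 0.1*18.8596 = 0.0438
Step 3: Project onto [-3, 5].
x_proj = clip(-1.4419) = -1.4419
y_proj = clip(0.0438) = 0.0438
Step 4: Evaluate f.
f(-1.4419, 0.0438) = -0.6477


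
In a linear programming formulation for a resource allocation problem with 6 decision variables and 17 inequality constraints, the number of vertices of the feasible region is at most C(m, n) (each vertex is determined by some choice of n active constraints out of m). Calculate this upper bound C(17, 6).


Each vertex corresponds to some choice of n active constraints out of m, so the number of vertices is at most C(m, n) = m! / (n!(m-n)!).
m = 17, n = 6
Numerator: 17 * 16 * 15 * 14 * 13 * 12
Denominator: 6! = 720
C(17, 6) = 12376


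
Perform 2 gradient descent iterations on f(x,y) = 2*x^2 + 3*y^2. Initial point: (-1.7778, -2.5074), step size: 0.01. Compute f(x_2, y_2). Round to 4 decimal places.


Gradient descent on f(x,y) = 2*x^2 + 3*y^2.
Starting point: (-1.7778, -2.5074), alpha = 0.01
Step 1: grad_x = 2*2*-1.7778 = -7.1112, grad_y = 2*3*-2.5074 = -15.0444
  x_1 = -1.7778 - 0.01*-7.1112 = -1.7067
  y_1 = -2.5074 - 0.01*-15.0444 = -2.357
Step 2: grad_x = 2*2*-1.7067 = -6.8268, grad_y = 2*3*-2.357 = -14.1417
  x_2 = -1.7067 - 0.01*-6.8268 = -1.6384
  y_2 = -2.357 - 0.01*-14.1417 = -2.2155
f(-1.6384, -2.2155) = 2*(-1.6384)^2 + 3*(-2.2155)^2 = 20.0947


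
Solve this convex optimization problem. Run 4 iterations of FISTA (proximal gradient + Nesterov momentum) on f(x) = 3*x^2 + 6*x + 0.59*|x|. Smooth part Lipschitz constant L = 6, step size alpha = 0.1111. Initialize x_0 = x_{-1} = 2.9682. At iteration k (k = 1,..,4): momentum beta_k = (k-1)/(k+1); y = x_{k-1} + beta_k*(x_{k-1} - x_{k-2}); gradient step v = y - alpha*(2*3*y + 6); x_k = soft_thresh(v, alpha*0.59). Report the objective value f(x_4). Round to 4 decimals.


FISTA on f(x) = 3*x^2 + 6*x + 0.59*|x|
L = 6, alpha = 0.1111
Iteration 1: beta = 0.0, y = 2.9682 + 0.0*(2.9682 - 2.9682) = 2.9682
  grad(y) = 23.8092, v = y - alpha*grad = 0.323
  prox(v) = soft_thresh(0.323, 0.0655) = 0.2574
Iteration 2: beta = 0.3333, y = 0.2574 + 0.3333*(0.2574 - 2.9682) = -0.6461
  grad(y) = 2.1232, v = y - alpha*grad = -0.882
  prox(v) = soft_thresh(-0.882, 0.0655) = -0.8165
Iteration 3: beta = 0.5, y = -0.8165 + 0.5*(-0.8165 - 0.2574) = -1.3534
  grad(y) = -2.1206, v = y - alpha*grad = -1.1178
  prox(v) = soft_thresh(-1.1178, 0.0655) = -1.0523
Iteration 4: beta = 0.6, y = -1.0523 + 0.6*(-1.0523 + 0.8165) = -1.1938
  grad(y) = -1.1626, v = y - alpha*grad = -1.0646
  prox(v) = soft_thresh(-1.0646, 0.0655) = -0.9991
f(x_4) = 3*(-0.9991)^2 + 6*(-0.9991) + 0.59*|-0.9991| = -2.4106


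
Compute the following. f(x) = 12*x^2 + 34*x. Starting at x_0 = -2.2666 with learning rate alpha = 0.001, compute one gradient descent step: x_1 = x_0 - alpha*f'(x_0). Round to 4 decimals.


We compute the gradient at x_0 and apply the update.
f'(x) = 24*x + 34
f'(-2.2666) = 24*-2.2666 + 34 = -20.3984
x_1 = -2.2666 - 0.001*-20.3984 = -2.2462


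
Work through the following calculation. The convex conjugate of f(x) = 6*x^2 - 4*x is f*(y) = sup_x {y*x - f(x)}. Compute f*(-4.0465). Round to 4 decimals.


f*(y) = sup_x {y*x - a*x^2 - b*x} = sup_x {(y-b)*x - a*x^2}
FOC: (y - b) - 2a*x = 0 => x* = (y - b)/(2a)
x* = (-4.0465 + 4)/(2*6) = -0.0039
f*(-4.0465) = (y-b)^2/(4a) = (-4.0465 + 4)^2/(4*6)
= 0.0022/24 = 0.0001


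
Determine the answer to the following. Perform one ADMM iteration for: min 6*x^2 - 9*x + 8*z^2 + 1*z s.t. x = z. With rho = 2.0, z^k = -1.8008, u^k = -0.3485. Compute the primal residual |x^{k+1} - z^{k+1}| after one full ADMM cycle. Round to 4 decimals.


ADMM iteration with rho = 2.0, z^k = -1.8008, u^k = -0.3485
Step 1: x-update.
Minimize 6*x^2 - 9*x + (2.0/2)*(x + 1.8008 - 0.3485)^2
FOC: (2*6 + 2.0)*x = 9 + 2.0*(-1.8008 + 0.3485)
x^{k+1} = 0.4354
Step 2: z-update.
Minimize 8*z^2 + 1*z + (2.0/2)*(0.4354 - z - 0.3485)^2
FOC: (2*8 + 2.0)*z = -1 + 2.0*(0.4354 - 0.3485)
z^{k+1} = -0.0459
Step 3: u-update.
u^{k+1} = -0.3485 + 0.4354 + 0.0459 = 0.1328
Step 4: Primal residual = |0.4354 + 0.0459| = 0.4813


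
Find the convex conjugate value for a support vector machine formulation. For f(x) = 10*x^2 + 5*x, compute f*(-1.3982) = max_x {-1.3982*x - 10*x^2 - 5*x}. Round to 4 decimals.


f*(y) = sup_x {y*x - a*x^2 - b*x} = sup_x {(y-b)*x - a*x^2}
FOC: (y - b) - 2a*x = 0 => x* = (y - b)/(2a)
x* = (-1.3982 - 5)/(2*10) = -0.3199
f*(-1.3982) = (y-b)^2/(4a) = (-1.3982 - 5)^2/(4*10)
= 40.937/40 = 1.0234


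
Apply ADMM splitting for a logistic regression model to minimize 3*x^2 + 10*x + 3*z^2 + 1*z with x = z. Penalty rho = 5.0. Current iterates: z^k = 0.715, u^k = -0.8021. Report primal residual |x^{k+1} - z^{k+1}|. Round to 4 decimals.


ADMM iteration with rho = 5.0, z^k = 0.715, u^k = -0.8021
Step 1: x-update.
Minimize 3*x^2 + 10*x + (5.0/2)*(x - 0.715 - 0.8021)^2
FOC: (2*3 + 5.0)*x = -10 + 5.0*(0.715 + 0.8021)
x^{k+1} = -0.2195
Step 2: z-update.
Minimize 3*z^2 + 1*z + (5.0/2)*(-0.2195 - z - 0.8021)^2
FOC: (2*3 + 5.0)*z = -1 + 5.0*(-0.2195 - 0.8021)
z^{k+1} = -0.5553
Step 3: u-update.
u^{k+1} = -0.8021 - 0.2195 + 0.5553 = -0.4663
Step 4: Primal residual = |-0.2195 + 0.5553| = 0.3358


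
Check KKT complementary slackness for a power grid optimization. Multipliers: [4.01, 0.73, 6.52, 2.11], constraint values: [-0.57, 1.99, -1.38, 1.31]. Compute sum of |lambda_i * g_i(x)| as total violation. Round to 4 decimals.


KKT complementary slackness check:
lambda_1 * g_1 = 4.01 * -0.57 = -2.2857
lambda_2 * g_2 = 0.73 * 1.99 = 1.4527
lambda_3 * g_3 = 6.52 * -1.38 = -8.9976
lambda_4 * g_4 = 2.11 * 1.31 = 2.7641
Total violation = 2.2857 + 1.4527 + 8.9976 + 2.7641 = 15.5001


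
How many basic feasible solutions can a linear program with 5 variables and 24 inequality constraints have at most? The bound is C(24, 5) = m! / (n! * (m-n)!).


Each vertex corresponds to some choice of n active constraints out of m, so the number of vertices is at most C(m, n) = m! / (n!(m-n)!).
m = 24, n = 5
Numerator: 24 * 23 * 22 * 21 * 20
Denominator: 5! = 120
C(24, 5) = 42504


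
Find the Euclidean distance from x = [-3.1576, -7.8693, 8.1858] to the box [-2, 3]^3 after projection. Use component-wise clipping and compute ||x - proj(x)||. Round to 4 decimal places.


Project each component onto [-2, 3].
clip(-3.1576) = -2.0, clip(-7.8693) = -2.0, clip(8.1858) = 3.0
Projection = [-2.0, -2.0, 3.0]
Squared diffs: [1.34, 34.4487, 26.8925]
Distance = sqrt(62.6812) = 7.9171


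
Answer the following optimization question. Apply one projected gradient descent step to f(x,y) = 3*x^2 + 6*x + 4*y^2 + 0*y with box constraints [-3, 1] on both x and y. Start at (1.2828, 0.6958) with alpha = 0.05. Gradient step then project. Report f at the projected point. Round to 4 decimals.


Step 1: Compute gradient at (1.2828, 0.6958).
grad_x = 2*3*1.2828 + 6 = 13.6968
grad_y = 2*4*0.6958 + 0 = 5.5664
Step 2: Gradient step.
x_raw = 1.2828 - 0.05*13.6968 = 0.598
y_raw = 0.6958 - 0.05*5.5664 = 0.4175
Step 3: Project onto [-3, 1].
x_proj = clip(0.598) = 0.598
y_proj = clip(0.4175) = 0.4175
Step 4: Evaluate f.
f(0.598, 0.4175) = 5.3576


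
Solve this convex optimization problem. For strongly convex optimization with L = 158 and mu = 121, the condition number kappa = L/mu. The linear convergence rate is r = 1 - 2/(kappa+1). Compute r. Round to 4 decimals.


Step 1: Compute the condition number.
kappa = L/mu = 158/121 = 1.3058
Step 2: Compute the convergence rate.
r = 1 - 2/(kappa + 1) = 1 - 2*mu/(L + mu) = (L - mu)/(L + mu) = 37/279 = 0.1326


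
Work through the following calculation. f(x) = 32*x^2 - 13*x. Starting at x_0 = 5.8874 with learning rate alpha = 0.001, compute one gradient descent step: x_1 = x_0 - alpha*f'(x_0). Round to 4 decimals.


We compute the gradient at x_0 and apply the update.
f'(x) = 64*x - 13
f'(5.8874) = 64*5.8874 - 13 = 363.7936
x_1 = 5.8874 - 0.001*363.7936 = 5.5236


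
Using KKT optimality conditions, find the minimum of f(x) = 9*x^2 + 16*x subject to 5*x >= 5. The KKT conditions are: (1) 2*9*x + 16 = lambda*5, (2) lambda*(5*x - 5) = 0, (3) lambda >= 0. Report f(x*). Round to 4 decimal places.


Step 1: Try lambda = 0 (constraint inactive).
x_unc = -16/(2*9) = -0.8889
Check: 5*-0.8889 = -4.4445 < 5 -- violated!
Step 2: Constraint must be active: 5*x = 5
x* = 5/5 = 1.0
lambda = (2*9*1.0 + 16)/5 = 6.8
Step 3: Compute optimal value.
f(x*) = 9*1.0^2 + 16*1.0 = 25.0


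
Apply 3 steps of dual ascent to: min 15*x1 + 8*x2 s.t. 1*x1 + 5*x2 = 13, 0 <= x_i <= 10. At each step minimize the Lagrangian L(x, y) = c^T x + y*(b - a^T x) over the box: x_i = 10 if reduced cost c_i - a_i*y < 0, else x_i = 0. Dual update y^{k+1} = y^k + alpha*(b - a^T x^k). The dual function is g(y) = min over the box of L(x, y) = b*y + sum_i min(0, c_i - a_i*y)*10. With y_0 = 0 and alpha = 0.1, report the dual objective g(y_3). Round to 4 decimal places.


Dual ascent for LP: min 15*x1 + 8*x2, 1*x1 + 5*x2 = 13, 0 <= x_i <= 10
Step 1: y^k = 0.0, reduced costs: (15.0, 8.0)
  x^k = (0.0, 0.0), subgradient = b - a^T x = 13.0
  y^{k+1} = 0.0 + 0.1*13.0 = 1.3
Step 2: y^k = 1.3, reduced costs: (13.7, 1.5)
  x^k = (0.0, 0.0), subgradient = b - a^T x = 13.0
  y^{k+1} = 1.3 + 0.1*13.0 = 2.6
Step 3: y^k = 2.6, reduced costs: (12.4, -5.0)
  x^k = (0.0, 10.0), subgradient = b - a^T x = -37.0
  y^{k+1} = 2.6 + 0.1*-37.0 = -1.1
Dual objective at y_3 = -1.1: reduced costs (16.1, 13.5), box minimizer x = (0.0, 0.0)
g(y_3) = b*y + (c1 - a1*y)*x1 + (c2 - a2*y)*x2 = 13*(-1.1) + 16.1*0.0 + 13.5*0.0 = -14.3 + 0.0 + 0.0 = -14.3


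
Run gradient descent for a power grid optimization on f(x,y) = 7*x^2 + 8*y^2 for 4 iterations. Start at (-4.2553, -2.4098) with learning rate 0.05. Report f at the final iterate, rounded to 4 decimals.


Gradient descent on f(x,y) = 7*x^2 + 8*y^2.
Starting point: (-4.2553, -2.4098), alpha = 0.05
Step 1: grad_x = 2*7*-4.2553 = -59.5742, grad_y = 2*8*-2.4098 = -38.5568
  x_1 = -4.2553 - 0.05*-59.5742 = -1.2766
  y_1 = -2.4098 - 0.05*-38.5568 = -0.482
Step 2: grad_x = 2*7*-1.2766 = -17.8723, grad_y = 2*8*-0.482 = -7.7114
  x_2 = -1.2766 - 0.05*-17.8723 = -0.383
  y_2 = -0.482 - 0.05*-7.7114 = -0.0964
Step 3: grad_x = 2*7*-0.383 = -5.3617, grad_y = 2*8*-0.0964 = -1.5423
  x_3 = -0.383 - 0.05*-5.3617 = -0.1149
  y_3 = -0.0964 - 0.05*-1.5423 = -0.0193
Step 4: grad_x = 2*7*-0.1149 = -1.6085, grad_y = 2*8*-0.0193 = -0.3085
  x_4 = -0.1149 - 0.05*-1.6085 = -0.0345
  y_4 = -0.0193 - 0.05*-0.3085 = -0.0039
f(-0.0345, -0.0039) = 7*(-0.0345)^2 + 8*(-0.0039)^2 = 0.0084


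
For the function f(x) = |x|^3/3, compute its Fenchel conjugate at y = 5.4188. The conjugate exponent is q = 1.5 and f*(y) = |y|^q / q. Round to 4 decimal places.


The conjugate exponent q satisfies 1/p + 1/q = 1.
p = 3, so q = 3/(3 - 1) = 1.5
|y|^q = 5.4188^1.5 = 12.6141
f*(5.4188) = 12.6141 / 1.5 = 8.4094


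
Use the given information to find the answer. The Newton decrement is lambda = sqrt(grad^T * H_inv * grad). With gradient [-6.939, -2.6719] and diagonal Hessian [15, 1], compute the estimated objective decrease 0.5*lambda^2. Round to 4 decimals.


Step 1: H is diagonal, so H^(-1) * g = [-0.4626, -2.6719].
Step 2: g^T H^(-1) g = sum_i g_i^2 / H_ii
  = (-6.939)^2/15 + (-2.6719)^2/1
  = 3.21 + 7.139 = 10.349
Step 3: Objective decrease = 0.5 * g^T H^(-1) g = 5.1745


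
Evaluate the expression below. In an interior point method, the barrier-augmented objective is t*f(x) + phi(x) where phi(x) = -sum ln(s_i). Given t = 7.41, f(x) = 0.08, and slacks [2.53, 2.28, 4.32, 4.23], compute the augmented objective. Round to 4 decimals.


Step 1: Compute log-barrier.
ln values: [0.9282, 0.8242, 1.4633, 1.4422]
phi = -(0.9282 + 0.8242 + 1.4633 + 1.4422) = -4.6579
Step 2: Compute augmented objective.
t*f(x) = 7.41*0.08 = 0.5928
Total = 0.5928 - 4.6579 = -4.0651


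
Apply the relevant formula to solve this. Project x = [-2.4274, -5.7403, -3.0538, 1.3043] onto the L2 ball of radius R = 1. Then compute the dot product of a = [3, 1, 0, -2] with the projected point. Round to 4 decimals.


Step 1: Compute ||x|| (intermediates to 6 decimals).
||x|| = sqrt((-2.4274)^2 + (-5.7403)^2 + (-3.0538)^2 + 1.3043^2) = 7.061884
Step 2: Project.
Since ||x|| > R, scale = R/||x|| = 1/7.061884 = 0.141605, proj(x) = scale * x
proj(x) = [-0.343732, -0.812855, -0.432433, 0.184695]
Step 3: Dot product.
a^T * proj(x) = 3*(-0.343732) + 1*(-0.812855) + 0*(-0.432433) - 2*0.184695 = -2.2134


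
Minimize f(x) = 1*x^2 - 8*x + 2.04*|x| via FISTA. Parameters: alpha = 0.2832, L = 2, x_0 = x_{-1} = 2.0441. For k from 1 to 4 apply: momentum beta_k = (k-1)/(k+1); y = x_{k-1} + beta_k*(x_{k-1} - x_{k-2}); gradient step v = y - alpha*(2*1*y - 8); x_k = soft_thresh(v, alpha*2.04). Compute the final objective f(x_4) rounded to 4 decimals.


FISTA on f(x) = 1*x^2 - 8*x + 2.04*|x|
L = 2, alpha = 0.2832
Iteration 1: beta = 0.0, y = 2.0441 + 0.0*(2.0441 - 2.0441) = 2.0441
  grad(y) = -3.9118, v = y - alpha*grad = 3.1519
  prox(v) = soft_thresh(3.1519, 0.5777) = 2.5742
Iteration 2: beta = 0.3333, y = 2.5742 + 0.3333*(2.5742 - 2.0441) = 2.7509
  grad(y) = -2.4982, v = y - alpha*grad = 3.4584
  prox(v) = soft_thresh(3.4584, 0.5777) = 2.8807
Iteration 3: beta = 0.5, y = 2.8807 + 0.5*(2.8807 - 2.5742) = 3.0339
  grad(y) = -1.9322, v = y - alpha*grad = 3.5811
  prox(v) = soft_thresh(3.5811, 0.5777) = 3.0034
Iteration 4: beta = 0.6, y = 3.0034 + 0.6*(3.0034 - 2.8807) = 3.077
  grad(y) = -1.846, v = y - alpha*grad = 3.5998
  prox(v) = soft_thresh(3.5998, 0.5777) = 3.0221
f(x_4) = 1*3.0221^2 - 8*3.0221 + 2.04*|3.0221| = -8.8786


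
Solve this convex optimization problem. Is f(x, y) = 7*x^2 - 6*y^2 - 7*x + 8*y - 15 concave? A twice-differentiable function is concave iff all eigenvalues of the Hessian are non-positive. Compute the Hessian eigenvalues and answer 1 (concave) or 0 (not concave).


The Hessian of f(x,y) = 7*x^2 - 6*y^2 - 7*x + 8*y - 15 is:
H = [[14, 0], [0, -12]]
Trace = 14 - 12 = 2
Determinant = 14*-12 - (0)^2 = -168
Discriminant = (2)^2 - 4*-168 = 676.0
Eigenvalues: lambda_1 = -12.0, lambda_2 = 14.0
The function is not concave.

0


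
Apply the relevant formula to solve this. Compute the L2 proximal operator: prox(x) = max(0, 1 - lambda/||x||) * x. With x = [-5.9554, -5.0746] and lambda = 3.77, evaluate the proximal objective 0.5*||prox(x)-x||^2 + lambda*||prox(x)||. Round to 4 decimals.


Step 1: Compute ||x||.
||x|| = 7.8242
Step 2: Compute scaling factor.
scale = max(0, 1 - 3.77/7.8242) = 0.5182
Step 3: prox(x) = [-3.0859, -2.6295]
||prox(x)|| = 4.0542
Step 4: Proximal objective.
0.5*||prox-x||^2 = 7.1065
lambda*||prox|| = 15.2843
Total = 22.3908


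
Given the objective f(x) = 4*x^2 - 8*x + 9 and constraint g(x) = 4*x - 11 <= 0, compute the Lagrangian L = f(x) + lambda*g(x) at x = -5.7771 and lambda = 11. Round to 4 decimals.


Step 1: Evaluate f(x).
f(-5.7771) = 4*(-5.7771)^2 - 8*(-5.7771) + 9 = 188.7163
Step 2: Evaluate g(x).
g(-5.7771) = 4*-5.7771 - 11 = -34.1084
Step 3: Compute Lagrangian.
L = 188.7163 + 11*-34.1084 = -186.4761


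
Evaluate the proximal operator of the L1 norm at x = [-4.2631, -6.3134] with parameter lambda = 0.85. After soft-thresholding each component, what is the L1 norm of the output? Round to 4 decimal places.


Soft-thresholding with lambda = 0.85:
prox(-4.2631) = sign(-4.2631)*max(|-4.2631| - 0.85, 0) = -3.4131
prox(-6.3134) = sign(-6.3134)*max(|-6.3134| - 0.85, 0) = -5.4634
prox(x) = [-3.4131, -5.4634]
||prox(x)||_1 = 3.4131 + 5.4634 = 8.8765


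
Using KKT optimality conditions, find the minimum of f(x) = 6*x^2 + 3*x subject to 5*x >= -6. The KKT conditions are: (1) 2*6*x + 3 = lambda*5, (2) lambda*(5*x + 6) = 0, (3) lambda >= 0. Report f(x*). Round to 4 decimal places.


Step 1: Try lambda = 0 (constraint inactive).
Stationarity: 2*6*x + 3 = 0
x* = -3/(2*6) = -0.25
Check constraint: 5*-0.25 = -1.25 >= -6 -- satisfied.
Step 2: Compute optimal value.
f(x*) = 6*(-0.25)^2 + 3*(-0.25) = -0.375


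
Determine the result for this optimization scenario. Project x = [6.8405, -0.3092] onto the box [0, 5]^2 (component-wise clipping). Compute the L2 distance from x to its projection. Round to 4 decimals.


Project each component onto [0, 5].
clip(6.8405) = 5.0, clip(-0.3092) = 0.0
Projection = [5.0, 0.0]
Squared diffs: [3.3874, 0.0956]
Distance = sqrt(3.483) = 1.8663


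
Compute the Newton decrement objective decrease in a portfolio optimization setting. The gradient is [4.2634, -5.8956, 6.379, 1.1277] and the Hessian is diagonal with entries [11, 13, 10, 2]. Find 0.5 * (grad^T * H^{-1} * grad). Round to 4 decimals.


Step 1: H is diagonal, so H^(-1) * g = [0.3876, -0.4535, 0.6379, 0.5639].
Step 2: g^T H^(-1) g = sum_i g_i^2 / H_ii
  = (4.2634)^2/11 + (-5.8956)^2/13 + (6.379)^2/10 + (1.1277)^2/2
  = 1.6524 + 2.6737 + 4.0692 + 0.6359 = 9.0311
Step 3: Objective decrease = 0.5 * g^T H^(-1) g = 4.5156


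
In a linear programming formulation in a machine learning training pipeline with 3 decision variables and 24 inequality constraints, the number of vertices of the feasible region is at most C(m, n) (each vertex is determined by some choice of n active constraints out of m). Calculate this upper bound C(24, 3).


Each vertex corresponds to some choice of n active constraints out of m, so the number of vertices is at most C(m, n) = m! / (n!(m-n)!).
m = 24, n = 3
Numerator: 24 * 23 * 22
Denominator: 3! = 6
C(24, 3) = 2024


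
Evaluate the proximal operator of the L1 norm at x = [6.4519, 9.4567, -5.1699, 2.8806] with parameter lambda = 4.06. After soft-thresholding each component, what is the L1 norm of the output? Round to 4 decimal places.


Soft-thresholding with lambda = 4.06:
prox(6.4519) = sign(6.4519)*max(|6.4519| - 4.06, 0) = 2.3919
prox(9.4567) = sign(9.4567)*max(|9.4567| - 4.06, 0) = 5.3967
prox(-5.1699) = sign(-5.1699)*max(|-5.1699| - 4.06, 0) = -1.1099
prox(2.8806) = sign(2.8806)*max(|2.8806| - 4.06, 0) = 0.0
prox(x) = [2.3919, 5.3967, -1.1099, 0.0]
||prox(x)||_1 = 2.3919 + 5.3967 + 1.1099 + 0.0 = 8.8985


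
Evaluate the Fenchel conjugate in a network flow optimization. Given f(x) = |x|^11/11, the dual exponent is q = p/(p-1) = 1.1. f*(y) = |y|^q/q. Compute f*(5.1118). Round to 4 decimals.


The conjugate exponent q satisfies 1/p + 1/q = 1.
p = 11, so q = 11/(11 - 1) = 1.1
|y|^q = 5.1118^1.1 = 6.0177
f*(5.1118) = 6.0177 / 1.1 = 5.4706


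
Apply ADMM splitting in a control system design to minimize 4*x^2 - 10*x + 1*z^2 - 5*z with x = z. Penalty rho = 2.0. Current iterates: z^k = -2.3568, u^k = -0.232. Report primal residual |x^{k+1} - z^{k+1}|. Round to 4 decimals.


ADMM iteration with rho = 2.0, z^k = -2.3568, u^k = -0.232
Step 1: x-update.
Minimize 4*x^2 - 10*x + (2.0/2)*(x + 2.3568 - 0.232)^2
FOC: (2*4 + 2.0)*x = 10 + 2.0*(-2.3568 + 0.232)
x^{k+1} = 0.575
Step 2: z-update.
Minimize 1*z^2 - 5*z + (2.0/2)*(0.575 - z - 0.232)^2
FOC: (2*1 + 2.0)*z = 5 + 2.0*(0.575 - 0.232)
z^{k+1} = 1.4215
Step 3: u-update.
u^{k+1} = -0.232 + 0.575 - 1.4215 = -1.0785
Step 4: Primal residual = |0.575 - 1.4215| = 0.8465


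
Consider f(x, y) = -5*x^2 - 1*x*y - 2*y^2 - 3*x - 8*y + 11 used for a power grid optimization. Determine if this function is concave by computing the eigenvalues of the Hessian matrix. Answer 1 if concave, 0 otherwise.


The Hessian of f(x,y) = -5*x^2 - 1*x*y - 2*y^2 - 3*x - 8*y + 11 is:
H = [[-10, -1], [-1, -4]]
Trace = -10 - 4 = -14
Determinant = -10*-4 - (-1)^2 = 39
Discriminant = (-14)^2 - 4*39 = 40.0
Eigenvalues: lambda_1 = -10.1623, lambda_2 = -3.8377
The function is concave.

1


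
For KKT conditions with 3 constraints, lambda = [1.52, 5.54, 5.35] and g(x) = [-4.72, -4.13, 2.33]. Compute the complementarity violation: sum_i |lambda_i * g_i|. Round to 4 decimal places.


KKT complementary slackness check:
lambda_1 * g_1 = 1.52 * -4.72 = -7.1744
lambda_2 * g_2 = 5.54 * -4.13 = -22.8802
lambda_3 * g_3 = 5.35 * 2.33 = 12.4655
Total violation = 7.1744 + 22.8802 + 12.4655 = 42.5201


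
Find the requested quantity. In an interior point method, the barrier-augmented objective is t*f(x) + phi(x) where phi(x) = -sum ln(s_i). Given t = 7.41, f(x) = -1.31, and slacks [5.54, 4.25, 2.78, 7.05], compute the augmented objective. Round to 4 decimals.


Step 1: Compute log-barrier.
ln values: [1.712, 1.4469, 1.0225, 1.953]
phi = -(1.712 + 1.4469 + 1.0225 + 1.953) = -6.1344
Step 2: Compute augmented objective.
t*f(x) = 7.41*-1.31 = -9.7071
Total = -9.7071 - 6.1344 = -15.8415


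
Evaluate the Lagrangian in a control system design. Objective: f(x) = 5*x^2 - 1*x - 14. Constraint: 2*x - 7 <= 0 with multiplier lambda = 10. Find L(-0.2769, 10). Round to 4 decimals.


Step 1: Evaluate f(x).
f(-0.2769) = 5*(-0.2769)^2 - 1*(-0.2769) - 14 = -13.3397
Step 2: Evaluate g(x).
g(-0.2769) = 2*-0.2769 - 7 = -7.5538
Step 3: Compute Lagrangian.
L = -13.3397 + 10*-7.5538 = -88.8777


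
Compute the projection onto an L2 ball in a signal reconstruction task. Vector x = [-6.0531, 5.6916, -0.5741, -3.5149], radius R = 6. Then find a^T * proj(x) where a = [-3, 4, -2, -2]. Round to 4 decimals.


Step 1: Compute ||x|| (intermediates to 6 decimals).
||x|| = sqrt((-6.0531)^2 + 5.6916^2 + (-0.5741)^2 + (-3.5149)^2) = 9.039825
Step 2: Project.
Since ||x|| > R, scale = R/||x|| = 6/9.039825 = 0.66373, proj(x) = scale * x
proj(x) = [-4.017624, 3.777686, -0.381047, -2.332945]
Step 3: Dot product.
a^T * proj(x) = -3*(-4.017624) + 4*3.777686 - 2*(-0.381047) - 2*(-2.332945) = 32.5916


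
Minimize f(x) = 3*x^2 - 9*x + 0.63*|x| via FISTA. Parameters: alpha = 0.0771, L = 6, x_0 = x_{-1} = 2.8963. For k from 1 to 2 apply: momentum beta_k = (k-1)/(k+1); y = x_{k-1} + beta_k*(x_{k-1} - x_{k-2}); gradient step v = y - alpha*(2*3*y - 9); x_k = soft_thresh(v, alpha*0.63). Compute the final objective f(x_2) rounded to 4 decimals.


FISTA on f(x) = 3*x^2 - 9*x + 0.63*|x|
L = 6, alpha = 0.0771
Iteration 1: beta = 0.0, y = 2.8963 + 0.0*(2.8963 - 2.8963) = 2.8963
  grad(y) = 8.3778, v = y - alpha*grad = 2.2504
  prox(v) = soft_thresh(2.2504, 0.0486) = 2.2018
Iteration 2: beta = 0.3333, y = 2.2018 + 0.3333*(2.2018 - 2.8963) = 1.9703
  grad(y) = 2.8218, v = y - alpha*grad = 1.7527
  prox(v) = soft_thresh(1.7527, 0.0486) = 1.7042
f(x_2) = 3*1.7042^2 - 9*1.7042 + 0.63*|1.7042| = -5.5513


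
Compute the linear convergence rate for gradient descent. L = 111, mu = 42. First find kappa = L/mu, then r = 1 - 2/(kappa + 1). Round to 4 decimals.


Step 1: Compute the condition number.
kappa = L/mu = 111/42 = 2.6429
Step 2: Compute the convergence rate.
r = 1 - 2/(kappa + 1) = 1 - 2*mu/(L + mu) = (L - mu)/(L + mu) = 69/153 = 0.451


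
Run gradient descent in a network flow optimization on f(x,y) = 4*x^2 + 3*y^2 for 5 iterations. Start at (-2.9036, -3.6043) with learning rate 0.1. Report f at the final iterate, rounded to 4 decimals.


Gradient descent on f(x,y) = 4*x^2 + 3*y^2.
Starting point: (-2.9036, -3.6043), alpha = 0.1
Step 1: grad_x = 2*4*-2.9036 = -23.2288, grad_y = 2*3*-3.6043 = -21.6258
  x_1 = -2.9036 - 0.1*-23.2288 = -0.5807
  y_1 = -3.6043 - 0.1*-21.6258 = -1.4417
Step 2: grad_x = 2*4*-0.5807 = -4.6458, grad_y = 2*3*-1.4417 = -8.6503
  x_2 = -0.5807 - 0.1*-4.6458 = -0.1161
  y_2 = -1.4417 - 0.1*-8.6503 = -0.5767
Step 3: grad_x = 2*4*-0.1161 = -0.9292, grad_y = 2*3*-0.5767 = -3.4601
  x_3 = -0.1161 - 0.1*-0.9292 = -0.0232
  y_3 = -0.5767 - 0.1*-3.4601 = -0.2307
Step 4: grad_x = 2*4*-0.0232 = -0.1858, grad_y = 2*3*-0.2307 = -1.3841
  x_4 = -0.0232 - 0.1*-0.1858 = -0.0046
  y_4 = -0.2307 - 0.1*-1.3841 = -0.0923
Step 5: grad_x = 2*4*-0.0046 = -0.0372, grad_y = 2*3*-0.0923 = -0.5536
  x_5 = -0.0046 - 0.1*-0.0372 = -0.0009
  y_5 = -0.0923 - 0.1*-0.5536 = -0.0369
f(-0.0009, -0.0369) = 4*(-0.0009)^2 + 3*(-0.0369)^2 = 0.0041


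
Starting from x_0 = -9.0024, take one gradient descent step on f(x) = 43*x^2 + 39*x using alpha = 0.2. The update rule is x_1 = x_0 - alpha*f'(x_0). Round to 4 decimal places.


We compute the gradient at x_0 and apply the update.
f'(x) = 86*x + 39
f'(-9.0024) = 86*-9.0024 + 39 = -735.2064
x_1 = -9.0024 - 0.2*-735.2064 = 138.0389


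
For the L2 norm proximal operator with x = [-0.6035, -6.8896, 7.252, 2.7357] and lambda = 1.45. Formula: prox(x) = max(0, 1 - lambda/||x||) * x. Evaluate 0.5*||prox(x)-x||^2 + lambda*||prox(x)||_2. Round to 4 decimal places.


Step 1: Compute ||x||.
||x|| = 10.3878
Step 2: Compute scaling factor.
scale = max(0, 1 - 1.45/10.3878) = 0.8604
Step 3: prox(x) = [-0.5193, -5.9279, 6.2397, 2.3538]
||prox(x)|| = 8.9378
Step 4: Proximal objective.
0.5*||prox-x||^2 = 1.0513
lambda*||prox|| = 12.9598
Total = 14.0111
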